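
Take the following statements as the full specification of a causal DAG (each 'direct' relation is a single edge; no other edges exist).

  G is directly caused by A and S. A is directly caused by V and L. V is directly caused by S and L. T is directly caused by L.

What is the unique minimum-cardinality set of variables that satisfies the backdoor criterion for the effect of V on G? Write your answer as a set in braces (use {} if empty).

{L, S}

Variables eligible for adjustment (non-descendants of V, excluding V and G): {L, S, T}.
Backdoor paths from V to G:
  P1: V <- L -> A -> G
  P2: V <- S -> G
The empty set is not sufficient: P1 (V <- L -> A -> G) has no collider blocking it and no conditioned non-collider, so it is open.
Try {L, S}:
  P1: blocked at fork node L ∈ conditioning set.
  P2: blocked at fork node S ∈ conditioning set.
{L, S} contains no descendant of V and blocks every backdoor path.
Every element of {L, S} is needed (dropping L leaves P1 open; dropping S leaves P2 open), so no proper subset is valid.
Among all size-2 subsets of the eligible variables, only {L, S} blocks every backdoor path, so it is the unique smallest valid adjustment set.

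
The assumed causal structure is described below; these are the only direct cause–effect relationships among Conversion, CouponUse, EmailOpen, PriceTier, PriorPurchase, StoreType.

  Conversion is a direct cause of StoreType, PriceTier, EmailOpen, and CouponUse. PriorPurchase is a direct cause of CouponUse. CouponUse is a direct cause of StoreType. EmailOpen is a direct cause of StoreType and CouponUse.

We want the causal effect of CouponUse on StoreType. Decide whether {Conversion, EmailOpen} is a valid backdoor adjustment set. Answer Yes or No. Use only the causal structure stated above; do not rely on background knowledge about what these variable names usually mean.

Yes

Backdoor paths from CouponUse to StoreType (paths whose first edge points into CouponUse):
  P1: CouponUse <- Conversion -> EmailOpen -> StoreType
  P2: CouponUse <- Conversion -> StoreType
  P3: CouponUse <- EmailOpen <- Conversion -> StoreType
  P4: CouponUse <- EmailOpen -> StoreType
Condition 1 (no descendant of CouponUse in the set): holds — descendants of CouponUse are {StoreType}; none are in {Conversion, EmailOpen}.
Condition 2 (every backdoor path blocked by {Conversion, EmailOpen}):
  P1: blocked at fork node Conversion ∈ conditioning set.
  P2: blocked at fork node Conversion ∈ conditioning set.
  P3: blocked at chain node EmailOpen ∈ conditioning set.
  P4: blocked at fork node EmailOpen ∈ conditioning set.
{Conversion, EmailOpen} satisfies the backdoor criterion.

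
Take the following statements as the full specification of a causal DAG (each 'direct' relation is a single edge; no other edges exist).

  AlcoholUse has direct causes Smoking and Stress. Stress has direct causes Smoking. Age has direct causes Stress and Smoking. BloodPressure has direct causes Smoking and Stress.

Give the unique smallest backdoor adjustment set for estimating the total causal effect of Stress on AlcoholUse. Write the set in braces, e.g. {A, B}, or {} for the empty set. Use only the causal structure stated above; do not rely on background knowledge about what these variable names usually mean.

{Smoking}

Variables eligible for adjustment (non-descendants of Stress, excluding Stress and AlcoholUse): {Smoking}.
Backdoor paths from Stress to AlcoholUse:
  P1: Stress <- Smoking -> AlcoholUse
The empty set is not sufficient: P1 (Stress <- Smoking -> AlcoholUse) has no collider blocking it and no conditioned non-collider, so it is open.
Try {Smoking}:
  P1: blocked at fork node Smoking ∈ conditioning set.
{Smoking} contains no descendant of Stress and blocks every backdoor path.
{Smoking} is the unique smallest valid adjustment set.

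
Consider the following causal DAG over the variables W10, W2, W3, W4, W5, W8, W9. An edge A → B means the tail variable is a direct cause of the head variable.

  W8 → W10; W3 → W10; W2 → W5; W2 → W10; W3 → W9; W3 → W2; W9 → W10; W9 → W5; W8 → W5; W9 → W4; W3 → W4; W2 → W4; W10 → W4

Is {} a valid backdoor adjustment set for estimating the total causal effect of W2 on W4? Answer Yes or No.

Backdoor paths from W2 to W4 (paths whose first edge points into W2):
  P1: W2 <- W3 -> W9 -> W5 <- W8 -> W10 -> W4
  P2: W2 <- W3 -> W9 -> W10 -> W4
  P3: W2 <- W3 -> W9 -> W4
  P4: W2 <- W3 -> W10 <- W9 -> W4
  P5: W2 <- W3 -> W10 <- W8 -> W5 <- W9 -> W4
  P6: W2 <- W3 -> W10 -> W4
  P7: W2 <- W3 -> W4
Condition 1 (no descendant of W2 in the set): holds — descendants of W2 are {W10, W4, W5}; none are in {}.
Condition 2 (every backdoor path blocked by {}):
  P1: blocked at collider W5 (neither it nor any descendant is in the conditioning set).
  P2: open — no interior node is in the conditioning set.
  P3: open — no interior node is in the conditioning set.
  P4: blocked at collider W10 (neither it nor any descendant is in the conditioning set).
  P5: blocked at collider W10 (neither it nor any descendant is in the conditioning set).
  P6: open — no interior node is in the conditioning set.
  P7: open — no interior node is in the conditioning set.
{} does not satisfy the backdoor criterion.

No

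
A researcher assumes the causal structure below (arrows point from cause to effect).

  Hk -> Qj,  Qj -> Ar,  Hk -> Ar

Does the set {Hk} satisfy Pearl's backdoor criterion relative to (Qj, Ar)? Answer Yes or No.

Yes

Backdoor paths from Qj to Ar (paths whose first edge points into Qj):
  P1: Qj <- Hk -> Ar
Condition 1 (no descendant of Qj in the set): holds — descendants of Qj are {Ar}; none are in {Hk}.
Condition 2 (every backdoor path blocked by {Hk}):
  P1: blocked at fork node Hk ∈ conditioning set.
{Hk} satisfies the backdoor criterion.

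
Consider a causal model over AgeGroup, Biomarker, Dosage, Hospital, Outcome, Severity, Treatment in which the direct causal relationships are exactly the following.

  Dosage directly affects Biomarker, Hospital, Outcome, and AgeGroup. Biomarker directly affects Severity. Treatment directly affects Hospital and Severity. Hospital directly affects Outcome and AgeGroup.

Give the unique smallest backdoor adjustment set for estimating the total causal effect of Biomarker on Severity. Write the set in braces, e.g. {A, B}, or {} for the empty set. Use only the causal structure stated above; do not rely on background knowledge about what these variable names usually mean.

{}

Variables eligible for adjustment (non-descendants of Biomarker, excluding Biomarker and Severity): {AgeGroup, Dosage, Hospital, Outcome, Treatment}.
Backdoor paths from Biomarker to Severity:
  P1: Biomarker <- Dosage -> Hospital <- Treatment -> Severity
  P2: Biomarker <- Dosage -> AgeGroup <- Hospital <- Treatment -> Severity
  P3: Biomarker <- Dosage -> Outcome <- Hospital <- Treatment -> Severity
Each backdoor path contains an unconditioned collider, so every path is already blocked with the empty conditioning set:
  P1: blocked at collider Hospital (neither it nor any descendant is in the conditioning set).
  P2: blocked at collider AgeGroup (neither it nor any descendant is in the conditioning set).
  P3: blocked at collider Outcome (neither it nor any descendant is in the conditioning set).
The empty set is therefore the unique smallest valid set.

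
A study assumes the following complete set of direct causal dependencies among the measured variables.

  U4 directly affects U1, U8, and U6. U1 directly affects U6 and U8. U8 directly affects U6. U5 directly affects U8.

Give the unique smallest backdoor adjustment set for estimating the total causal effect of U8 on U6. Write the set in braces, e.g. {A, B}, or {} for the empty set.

Variables eligible for adjustment (non-descendants of U8, excluding U8 and U6): {U1, U4, U5}.
Backdoor paths from U8 to U6:
  P1: U8 <- U4 -> U1 -> U6
  P2: U8 <- U4 -> U6
  P3: U8 <- U1 <- U4 -> U6
  P4: U8 <- U1 -> U6
The empty set is not sufficient: P1 (U8 <- U4 -> U1 -> U6) has no collider blocking it and no conditioned non-collider, so it is open.
Try {U1, U4}:
  P1: blocked at fork node U4 ∈ conditioning set.
  P2: blocked at fork node U4 ∈ conditioning set.
  P3: blocked at chain node U1 ∈ conditioning set.
  P4: blocked at fork node U1 ∈ conditioning set.
{U1, U4} contains no descendant of U8 and blocks every backdoor path.
Every element of {U1, U4} is needed (dropping U1 leaves P4 open; dropping U4 leaves P2 open), so no proper subset is valid.
Among all size-2 subsets of the eligible variables, only {U1, U4} blocks every backdoor path, so it is the unique smallest valid adjustment set.

{U1, U4}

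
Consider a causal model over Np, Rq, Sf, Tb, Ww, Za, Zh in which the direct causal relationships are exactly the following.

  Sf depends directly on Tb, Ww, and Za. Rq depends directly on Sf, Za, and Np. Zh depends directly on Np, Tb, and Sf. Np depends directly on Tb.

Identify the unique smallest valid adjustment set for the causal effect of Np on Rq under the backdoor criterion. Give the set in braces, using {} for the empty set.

{Tb}

Variables eligible for adjustment (non-descendants of Np, excluding Np and Rq): {Sf, Tb, Ww, Za}.
Backdoor paths from Np to Rq:
  P1: Np <- Tb -> Sf <- Za -> Rq
  P2: Np <- Tb -> Sf -> Rq
  P3: Np <- Tb -> Zh <- Sf <- Za -> Rq
  P4: Np <- Tb -> Zh <- Sf -> Rq
The empty set is not sufficient: P2 (Np <- Tb -> Sf -> Rq) has no collider blocking it and no conditioned non-collider, so it is open.
Try {Tb}:
  P1: blocked at fork node Tb ∈ conditioning set.
  P2: blocked at fork node Tb ∈ conditioning set.
  P3: blocked at fork node Tb ∈ conditioning set.
  P4: blocked at fork node Tb ∈ conditioning set.
{Tb} contains no descendant of Np and blocks every backdoor path.
No other singleton works — e.g. {Za} leaves P2 open — so {Tb} is the unique smallest valid adjustment set.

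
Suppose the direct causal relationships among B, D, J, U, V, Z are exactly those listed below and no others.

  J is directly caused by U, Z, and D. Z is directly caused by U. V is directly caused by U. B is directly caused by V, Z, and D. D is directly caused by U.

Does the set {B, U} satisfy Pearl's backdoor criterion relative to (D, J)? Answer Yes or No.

No

Backdoor paths from D to J (paths whose first edge points into D):
  P1: D <- U -> Z -> J
  P2: D <- U -> V -> B <- Z -> J
  P3: D <- U -> J
Condition 1 (no descendant of D in the set): FAILS — B is a descendant of D.
Condition 2 (every backdoor path blocked by {B, U}):
  P1: blocked at fork node U ∈ conditioning set.
  P2: blocked at fork node U ∈ conditioning set.
  P3: blocked at fork node U ∈ conditioning set.
{B, U} does not satisfy the backdoor criterion.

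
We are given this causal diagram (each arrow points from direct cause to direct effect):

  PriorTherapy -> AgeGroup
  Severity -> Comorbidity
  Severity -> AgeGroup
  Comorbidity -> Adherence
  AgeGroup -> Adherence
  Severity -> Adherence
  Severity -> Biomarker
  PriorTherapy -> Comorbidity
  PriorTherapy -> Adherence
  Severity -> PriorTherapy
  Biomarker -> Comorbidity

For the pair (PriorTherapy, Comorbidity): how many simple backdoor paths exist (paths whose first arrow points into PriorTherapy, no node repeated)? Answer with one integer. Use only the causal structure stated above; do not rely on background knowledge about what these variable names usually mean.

A backdoor path from PriorTherapy to Comorbidity is any simple undirected path whose first edge points into PriorTherapy (i.e. leaves PriorTherapy via a parent).
Parents of PriorTherapy: {Severity}.
Enumerating:
  P1: PriorTherapy <- Severity -> Biomarker -> Comorbidity
  P2: PriorTherapy <- Severity -> AgeGroup -> Adherence <- Comorbidity
  P3: PriorTherapy <- Severity -> Comorbidity
  P4: PriorTherapy <- Severity -> Adherence <- Comorbidity
That exhausts the simple backdoor paths. Count: 4.

4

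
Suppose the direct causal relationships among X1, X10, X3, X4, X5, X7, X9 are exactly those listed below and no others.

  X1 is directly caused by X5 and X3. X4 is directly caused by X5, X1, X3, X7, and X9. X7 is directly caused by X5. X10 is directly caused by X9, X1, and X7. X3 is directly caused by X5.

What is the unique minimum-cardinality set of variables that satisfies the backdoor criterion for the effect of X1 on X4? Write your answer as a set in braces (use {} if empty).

Variables eligible for adjustment (non-descendants of X1, excluding X1 and X4): {X3, X5, X7, X9}.
Backdoor paths from X1 to X4:
  P1: X1 <- X5 -> X3 -> X4
  P2: X1 <- X5 -> X7 -> X10 <- X9 -> X4
  P3: X1 <- X5 -> X7 -> X4
  P4: X1 <- X5 -> X4
  P5: X1 <- X3 <- X5 -> X7 -> X10 <- X9 -> X4
  P6: X1 <- X3 <- X5 -> X7 -> X4
  P7: X1 <- X3 <- X5 -> X4
  P8: X1 <- X3 -> X4
The empty set is not sufficient: P1 (X1 <- X5 -> X3 -> X4) has no collider blocking it and no conditioned non-collider, so it is open.
Try {X3, X5}:
  P1: blocked at fork node X5 ∈ conditioning set.
  P2: blocked at fork node X5 ∈ conditioning set.
  P3: blocked at fork node X5 ∈ conditioning set.
  P4: blocked at fork node X5 ∈ conditioning set.
  P5: blocked at chain node X3 ∈ conditioning set.
  P6: blocked at chain node X3 ∈ conditioning set.
  P7: blocked at chain node X3 ∈ conditioning set.
  P8: blocked at fork node X3 ∈ conditioning set.
{X3, X5} contains no descendant of X1 and blocks every backdoor path.
Every element of {X3, X5} is needed (dropping X3 leaves P8 open; dropping X5 leaves P3 open), so no proper subset is valid.
Among all size-2 subsets of the eligible variables, only {X3, X5} blocks every backdoor path, so it is the unique smallest valid adjustment set.

{X3, X5}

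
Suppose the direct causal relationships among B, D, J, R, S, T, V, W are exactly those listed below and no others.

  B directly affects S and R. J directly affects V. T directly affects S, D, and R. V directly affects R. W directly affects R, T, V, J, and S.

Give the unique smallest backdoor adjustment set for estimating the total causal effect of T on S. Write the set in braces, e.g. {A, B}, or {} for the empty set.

{W}

Variables eligible for adjustment (non-descendants of T, excluding T and S): {B, J, V, W}.
Backdoor paths from T to S:
  P1: T <- W -> J -> V -> R <- B -> S
  P2: T <- W -> V -> R <- B -> S
  P3: T <- W -> S
  P4: T <- W -> R <- B -> S
The empty set is not sufficient: P3 (T <- W -> S) has no collider blocking it and no conditioned non-collider, so it is open.
Try {W}:
  P1: blocked at fork node W ∈ conditioning set.
  P2: blocked at fork node W ∈ conditioning set.
  P3: blocked at fork node W ∈ conditioning set.
  P4: blocked at fork node W ∈ conditioning set.
{W} contains no descendant of T and blocks every backdoor path.
No other singleton works — e.g. {J} leaves P3 open — so {W} is the unique smallest valid adjustment set.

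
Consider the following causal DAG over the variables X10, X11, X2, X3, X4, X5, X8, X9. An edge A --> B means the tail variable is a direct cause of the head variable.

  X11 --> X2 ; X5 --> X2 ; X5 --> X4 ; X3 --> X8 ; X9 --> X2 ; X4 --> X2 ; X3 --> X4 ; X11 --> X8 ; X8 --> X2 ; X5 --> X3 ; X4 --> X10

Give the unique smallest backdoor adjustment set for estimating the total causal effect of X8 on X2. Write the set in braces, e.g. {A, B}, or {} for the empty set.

{X11, X3}

Variables eligible for adjustment (non-descendants of X8, excluding X8 and X2): {X10, X11, X3, X4, X5, X9}.
Backdoor paths from X8 to X2:
  P1: X8 <- X3 <- X5 -> X4 -> X2
  P2: X8 <- X3 <- X5 -> X2
  P3: X8 <- X3 -> X4 <- X5 -> X2
  P4: X8 <- X3 -> X4 -> X2
  P5: X8 <- X11 -> X2
The empty set is not sufficient: P1 (X8 <- X3 <- X5 -> X4 -> X2) has no collider blocking it and no conditioned non-collider, so it is open.
Try {X11, X3}:
  P1: blocked at chain node X3 ∈ conditioning set.
  P2: blocked at chain node X3 ∈ conditioning set.
  P3: blocked at fork node X3 ∈ conditioning set.
  P4: blocked at fork node X3 ∈ conditioning set.
  P5: blocked at fork node X11 ∈ conditioning set.
{X11, X3} contains no descendant of X8 and blocks every backdoor path.
Every element of {X11, X3} is needed (dropping X11 leaves P5 open; dropping X3 leaves P1 open), so no proper subset is valid.
Among all size-2 subsets of the eligible variables, only {X11, X3} blocks every backdoor path, so it is the unique smallest valid adjustment set.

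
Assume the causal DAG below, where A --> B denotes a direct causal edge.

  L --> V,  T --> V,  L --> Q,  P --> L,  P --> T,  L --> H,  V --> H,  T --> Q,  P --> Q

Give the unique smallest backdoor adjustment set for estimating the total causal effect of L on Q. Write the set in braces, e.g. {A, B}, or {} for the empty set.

Variables eligible for adjustment (non-descendants of L, excluding L and Q): {P, T}.
Backdoor paths from L to Q:
  P1: L <- P -> T -> Q
  P2: L <- P -> Q
The empty set is not sufficient: P1 (L <- P -> T -> Q) has no collider blocking it and no conditioned non-collider, so it is open.
Try {P}:
  P1: blocked at fork node P ∈ conditioning set.
  P2: blocked at fork node P ∈ conditioning set.
{P} contains no descendant of L and blocks every backdoor path.
No other singleton works — e.g. {T} leaves P2 open — so {P} is the unique smallest valid adjustment set.

{P}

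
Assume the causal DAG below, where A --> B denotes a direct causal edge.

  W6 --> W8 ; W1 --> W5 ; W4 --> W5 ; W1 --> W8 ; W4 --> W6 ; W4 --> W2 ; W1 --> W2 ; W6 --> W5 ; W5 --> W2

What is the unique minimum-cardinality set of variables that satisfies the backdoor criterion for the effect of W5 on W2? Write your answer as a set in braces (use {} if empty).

Variables eligible for adjustment (non-descendants of W5, excluding W5 and W2): {W1, W4, W6, W8}.
Backdoor paths from W5 to W2:
  P1: W5 <- W4 -> W6 -> W8 <- W1 -> W2
  P2: W5 <- W4 -> W2
  P3: W5 <- W6 <- W4 -> W2
  P4: W5 <- W6 -> W8 <- W1 -> W2
  P5: W5 <- W1 -> W2
  P6: W5 <- W1 -> W8 <- W6 <- W4 -> W2
The empty set is not sufficient: P2 (W5 <- W4 -> W2) has no collider blocking it and no conditioned non-collider, so it is open.
Try {W1, W4}:
  P1: blocked at fork node W4 ∈ conditioning set.
  P2: blocked at fork node W4 ∈ conditioning set.
  P3: blocked at fork node W4 ∈ conditioning set.
  P4: blocked at collider W8 (neither it nor any descendant is in the conditioning set).
  P5: blocked at fork node W1 ∈ conditioning set.
  P6: blocked at fork node W1 ∈ conditioning set.
{W1, W4} contains no descendant of W5 and blocks every backdoor path.
Every element of {W1, W4} is needed (dropping W1 leaves P5 open; dropping W4 leaves P2 open), so no proper subset is valid.
Among all size-2 subsets of the eligible variables, only {W1, W4} blocks every backdoor path, so it is the unique smallest valid adjustment set.

{W1, W4}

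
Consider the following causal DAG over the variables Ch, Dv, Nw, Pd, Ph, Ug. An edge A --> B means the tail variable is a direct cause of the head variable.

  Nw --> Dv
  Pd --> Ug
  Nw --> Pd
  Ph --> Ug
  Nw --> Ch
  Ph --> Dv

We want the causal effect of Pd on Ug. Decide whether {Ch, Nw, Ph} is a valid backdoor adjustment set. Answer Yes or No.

Backdoor paths from Pd to Ug (paths whose first edge points into Pd):
  P1: Pd <- Nw -> Dv <- Ph -> Ug
Condition 1 (no descendant of Pd in the set): holds — descendants of Pd are {Ug}; none are in {Ch, Nw, Ph}.
Condition 2 (every backdoor path blocked by {Ch, Nw, Ph}):
  P1: blocked at fork node Nw ∈ conditioning set.
{Ch, Nw, Ph} satisfies the backdoor criterion.

Yes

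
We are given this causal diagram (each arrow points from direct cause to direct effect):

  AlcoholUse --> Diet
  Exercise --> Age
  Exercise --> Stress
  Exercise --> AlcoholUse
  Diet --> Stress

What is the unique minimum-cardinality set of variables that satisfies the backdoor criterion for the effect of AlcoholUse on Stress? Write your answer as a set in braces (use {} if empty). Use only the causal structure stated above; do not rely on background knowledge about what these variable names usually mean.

Variables eligible for adjustment (non-descendants of AlcoholUse, excluding AlcoholUse and Stress): {Age, Exercise}.
Backdoor paths from AlcoholUse to Stress:
  P1: AlcoholUse <- Exercise -> Stress
The empty set is not sufficient: P1 (AlcoholUse <- Exercise -> Stress) has no collider blocking it and no conditioned non-collider, so it is open.
Try {Exercise}:
  P1: blocked at fork node Exercise ∈ conditioning set.
{Exercise} contains no descendant of AlcoholUse and blocks every backdoor path.
No other singleton works — e.g. {Age} leaves P1 open — so {Exercise} is the unique smallest valid adjustment set.

{Exercise}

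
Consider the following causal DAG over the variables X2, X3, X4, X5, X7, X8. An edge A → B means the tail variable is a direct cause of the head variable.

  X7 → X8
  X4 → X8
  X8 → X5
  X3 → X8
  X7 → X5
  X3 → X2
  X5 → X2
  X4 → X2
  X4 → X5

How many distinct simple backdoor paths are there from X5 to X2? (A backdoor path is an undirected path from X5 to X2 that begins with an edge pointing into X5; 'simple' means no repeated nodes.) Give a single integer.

6

A backdoor path from X5 to X2 is any simple undirected path whose first edge points into X5 (i.e. leaves X5 via a parent).
Parents of X5: {X4, X7, X8}.
Enumerating:
  P1: X5 <- X4 -> X8 <- X3 -> X2
  P2: X5 <- X4 -> X2
  P3: X5 <- X7 -> X8 <- X4 -> X2
  P4: X5 <- X7 -> X8 <- X3 -> X2
  P5: X5 <- X8 <- X4 -> X2
  P6: X5 <- X8 <- X3 -> X2
That exhausts the simple backdoor paths. Count: 6.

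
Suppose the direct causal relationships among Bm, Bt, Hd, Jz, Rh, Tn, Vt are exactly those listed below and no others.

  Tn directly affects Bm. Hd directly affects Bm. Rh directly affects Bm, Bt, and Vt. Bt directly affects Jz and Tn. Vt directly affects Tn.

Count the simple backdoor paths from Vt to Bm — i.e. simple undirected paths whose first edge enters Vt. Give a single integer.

A backdoor path from Vt to Bm is any simple undirected path whose first edge points into Vt (i.e. leaves Vt via a parent).
Parents of Vt: {Rh}.
Enumerating:
  P1: Vt <- Rh -> Bt -> Tn -> Bm
  P2: Vt <- Rh -> Bm
That exhausts the simple backdoor paths. Count: 2.

2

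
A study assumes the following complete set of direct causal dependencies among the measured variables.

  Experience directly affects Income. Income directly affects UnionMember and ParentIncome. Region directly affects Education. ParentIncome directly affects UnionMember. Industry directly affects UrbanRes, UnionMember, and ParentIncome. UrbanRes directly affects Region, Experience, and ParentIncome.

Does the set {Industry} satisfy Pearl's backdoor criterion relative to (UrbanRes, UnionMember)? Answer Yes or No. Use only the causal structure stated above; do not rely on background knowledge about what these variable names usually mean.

Yes

Backdoor paths from UrbanRes to UnionMember (paths whose first edge points into UrbanRes):
  P1: UrbanRes <- Industry -> ParentIncome <- Income -> UnionMember
  P2: UrbanRes <- Industry -> ParentIncome -> UnionMember
  P3: UrbanRes <- Industry -> UnionMember
Condition 1 (no descendant of UrbanRes in the set): holds — descendants of UrbanRes are {Education, Experience, Income, ParentIncome, Region, UnionMember}; none are in {Industry}.
Condition 2 (every backdoor path blocked by {Industry}):
  P1: blocked at fork node Industry ∈ conditioning set.
  P2: blocked at fork node Industry ∈ conditioning set.
  P3: blocked at fork node Industry ∈ conditioning set.
{Industry} satisfies the backdoor criterion.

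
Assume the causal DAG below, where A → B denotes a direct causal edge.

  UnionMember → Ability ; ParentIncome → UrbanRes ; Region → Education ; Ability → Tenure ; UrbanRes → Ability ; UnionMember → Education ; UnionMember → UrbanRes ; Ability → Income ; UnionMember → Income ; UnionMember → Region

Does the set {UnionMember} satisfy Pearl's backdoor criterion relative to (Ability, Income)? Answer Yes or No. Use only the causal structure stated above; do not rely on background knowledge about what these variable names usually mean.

Backdoor paths from Ability to Income (paths whose first edge points into Ability):
  P1: Ability <- UnionMember -> Income
  P2: Ability <- UrbanRes <- UnionMember -> Income
Condition 1 (no descendant of Ability in the set): holds — descendants of Ability are {Income, Tenure}; none are in {UnionMember}.
Condition 2 (every backdoor path blocked by {UnionMember}):
  P1: blocked at fork node UnionMember ∈ conditioning set.
  P2: blocked at fork node UnionMember ∈ conditioning set.
{UnionMember} satisfies the backdoor criterion.

Yes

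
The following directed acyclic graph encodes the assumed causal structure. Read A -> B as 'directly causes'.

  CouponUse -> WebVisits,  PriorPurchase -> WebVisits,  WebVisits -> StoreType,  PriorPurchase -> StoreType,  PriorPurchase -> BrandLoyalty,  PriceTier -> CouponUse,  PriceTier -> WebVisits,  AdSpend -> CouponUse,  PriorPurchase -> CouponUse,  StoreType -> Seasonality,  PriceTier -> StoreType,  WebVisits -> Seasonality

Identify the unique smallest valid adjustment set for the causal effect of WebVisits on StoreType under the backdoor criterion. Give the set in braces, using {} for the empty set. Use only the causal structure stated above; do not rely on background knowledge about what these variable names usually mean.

{PriceTier, PriorPurchase}

Variables eligible for adjustment (non-descendants of WebVisits, excluding WebVisits and StoreType): {AdSpend, BrandLoyalty, CouponUse, PriceTier, PriorPurchase}.
Backdoor paths from WebVisits to StoreType:
  P1: WebVisits <- PriorPurchase -> CouponUse <- PriceTier -> StoreType
  P2: WebVisits <- PriorPurchase -> StoreType
  P3: WebVisits <- PriceTier -> CouponUse <- PriorPurchase -> StoreType
  P4: WebVisits <- PriceTier -> StoreType
  P5: WebVisits <- CouponUse <- PriorPurchase -> StoreType
  P6: WebVisits <- CouponUse <- PriceTier -> StoreType
The empty set is not sufficient: P2 (WebVisits <- PriorPurchase -> StoreType) has no collider blocking it and no conditioned non-collider, so it is open.
Try {PriceTier, PriorPurchase}:
  P1: blocked at fork node PriorPurchase ∈ conditioning set.
  P2: blocked at fork node PriorPurchase ∈ conditioning set.
  P3: blocked at fork node PriceTier ∈ conditioning set.
  P4: blocked at fork node PriceTier ∈ conditioning set.
  P5: blocked at fork node PriorPurchase ∈ conditioning set.
  P6: blocked at fork node PriceTier ∈ conditioning set.
{PriceTier, PriorPurchase} contains no descendant of WebVisits and blocks every backdoor path.
Every element of {PriceTier, PriorPurchase} is needed (dropping PriceTier leaves P4 open; dropping PriorPurchase leaves P2 open), so no proper subset is valid.
Among all size-2 subsets of the eligible variables, only {PriceTier, PriorPurchase} blocks every backdoor path, so it is the unique smallest valid adjustment set.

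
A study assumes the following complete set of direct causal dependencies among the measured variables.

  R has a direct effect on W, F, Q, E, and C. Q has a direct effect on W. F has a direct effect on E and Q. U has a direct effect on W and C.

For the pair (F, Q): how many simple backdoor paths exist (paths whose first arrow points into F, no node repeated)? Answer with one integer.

3

A backdoor path from F to Q is any simple undirected path whose first edge points into F (i.e. leaves F via a parent).
Parents of F: {R}.
Enumerating:
  P1: F <- R -> Q
  P2: F <- R -> W <- Q
  P3: F <- R -> C <- U -> W <- Q
That exhausts the simple backdoor paths. Count: 3.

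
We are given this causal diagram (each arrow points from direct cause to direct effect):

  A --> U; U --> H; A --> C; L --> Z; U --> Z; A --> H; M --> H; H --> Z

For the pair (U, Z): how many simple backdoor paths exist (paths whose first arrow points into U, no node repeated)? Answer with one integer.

A backdoor path from U to Z is any simple undirected path whose first edge points into U (i.e. leaves U via a parent).
Parents of U: {A}.
Enumerating:
  P1: U <- A -> H -> Z
That exhausts the simple backdoor paths. Count: 1.

1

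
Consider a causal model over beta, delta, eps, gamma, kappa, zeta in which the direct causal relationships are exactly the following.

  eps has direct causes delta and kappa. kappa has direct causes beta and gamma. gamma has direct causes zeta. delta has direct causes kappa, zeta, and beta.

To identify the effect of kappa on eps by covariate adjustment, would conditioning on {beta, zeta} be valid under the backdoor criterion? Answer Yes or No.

Backdoor paths from kappa to eps (paths whose first edge points into kappa):
  P1: kappa <- beta -> delta -> eps
  P2: kappa <- gamma <- zeta -> delta -> eps
Condition 1 (no descendant of kappa in the set): holds — descendants of kappa are {delta, eps}; none are in {beta, zeta}.
Condition 2 (every backdoor path blocked by {beta, zeta}):
  P1: blocked at fork node beta ∈ conditioning set.
  P2: blocked at fork node zeta ∈ conditioning set.
{beta, zeta} satisfies the backdoor criterion.

Yes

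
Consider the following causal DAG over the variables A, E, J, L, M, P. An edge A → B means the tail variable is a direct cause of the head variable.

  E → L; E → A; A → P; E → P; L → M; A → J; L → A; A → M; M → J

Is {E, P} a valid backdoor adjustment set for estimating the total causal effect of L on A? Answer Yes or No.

No

Backdoor paths from L to A (paths whose first edge points into L):
  P1: L <- E -> A
  P2: L <- E -> P <- A
Condition 1 (no descendant of L in the set): FAILS — P is a descendant of L.
Condition 2 (every backdoor path blocked by {E, P}):
  P1: blocked at fork node E ∈ conditioning set.
  P2: blocked at fork node E ∈ conditioning set.
{E, P} does not satisfy the backdoor criterion.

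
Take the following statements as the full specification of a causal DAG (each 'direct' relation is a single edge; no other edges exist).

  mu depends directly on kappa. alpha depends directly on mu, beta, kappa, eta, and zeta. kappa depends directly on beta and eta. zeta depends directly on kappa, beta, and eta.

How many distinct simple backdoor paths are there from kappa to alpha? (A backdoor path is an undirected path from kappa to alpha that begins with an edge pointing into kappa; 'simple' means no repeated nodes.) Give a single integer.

6

A backdoor path from kappa to alpha is any simple undirected path whose first edge points into kappa (i.e. leaves kappa via a parent).
Parents of kappa: {beta, eta}.
Enumerating:
  P1: kappa <- eta -> zeta <- beta -> alpha
  P2: kappa <- eta -> zeta -> alpha
  P3: kappa <- eta -> alpha
  P4: kappa <- beta -> zeta <- eta -> alpha
  P5: kappa <- beta -> zeta -> alpha
  P6: kappa <- beta -> alpha
That exhausts the simple backdoor paths. Count: 6.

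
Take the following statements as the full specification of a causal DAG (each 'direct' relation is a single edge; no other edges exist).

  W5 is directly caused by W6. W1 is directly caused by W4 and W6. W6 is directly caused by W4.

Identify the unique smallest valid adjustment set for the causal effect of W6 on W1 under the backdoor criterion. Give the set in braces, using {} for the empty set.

Variables eligible for adjustment (non-descendants of W6, excluding W6 and W1): {W4}.
Backdoor paths from W6 to W1:
  P1: W6 <- W4 -> W1
The empty set is not sufficient: P1 (W6 <- W4 -> W1) has no collider blocking it and no conditioned non-collider, so it is open.
Try {W4}:
  P1: blocked at fork node W4 ∈ conditioning set.
{W4} contains no descendant of W6 and blocks every backdoor path.
{W4} is the unique smallest valid adjustment set.

{W4}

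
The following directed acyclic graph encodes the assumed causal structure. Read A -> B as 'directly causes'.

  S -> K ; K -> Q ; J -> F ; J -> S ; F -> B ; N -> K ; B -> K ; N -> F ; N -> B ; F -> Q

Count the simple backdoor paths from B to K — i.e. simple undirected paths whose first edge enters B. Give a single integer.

6

A backdoor path from B to K is any simple undirected path whose first edge points into B (i.e. leaves B via a parent).
Parents of B: {F, N}.
Enumerating:
  P1: B <- N -> F <- J -> S -> K
  P2: B <- N -> F -> Q <- K
  P3: B <- N -> K
  P4: B <- F <- J -> S -> K
  P5: B <- F <- N -> K
  P6: B <- F -> Q <- K
That exhausts the simple backdoor paths. Count: 6.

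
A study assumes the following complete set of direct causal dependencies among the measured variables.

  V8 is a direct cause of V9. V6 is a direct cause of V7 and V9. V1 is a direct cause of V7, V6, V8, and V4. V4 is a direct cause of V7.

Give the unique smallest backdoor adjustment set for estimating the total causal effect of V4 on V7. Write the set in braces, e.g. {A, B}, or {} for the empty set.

Variables eligible for adjustment (non-descendants of V4, excluding V4 and V7): {V1, V6, V8, V9}.
Backdoor paths from V4 to V7:
  P1: V4 <- V1 -> V8 -> V9 <- V6 -> V7
  P2: V4 <- V1 -> V6 -> V7
  P3: V4 <- V1 -> V7
The empty set is not sufficient: P2 (V4 <- V1 -> V6 -> V7) has no collider blocking it and no conditioned non-collider, so it is open.
Try {V1}:
  P1: blocked at fork node V1 ∈ conditioning set.
  P2: blocked at fork node V1 ∈ conditioning set.
  P3: blocked at fork node V1 ∈ conditioning set.
{V1} contains no descendant of V4 and blocks every backdoor path.
No other singleton works — e.g. {V8} leaves P2 open — so {V1} is the unique smallest valid adjustment set.

{V1}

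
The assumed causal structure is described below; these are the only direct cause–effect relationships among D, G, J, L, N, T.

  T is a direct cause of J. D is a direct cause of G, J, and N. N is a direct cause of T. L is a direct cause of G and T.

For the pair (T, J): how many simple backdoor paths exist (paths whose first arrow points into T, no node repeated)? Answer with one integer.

A backdoor path from T to J is any simple undirected path whose first edge points into T (i.e. leaves T via a parent).
Parents of T: {L, N}.
Enumerating:
  P1: T <- L -> G <- D -> J
  P2: T <- N <- D -> J
That exhausts the simple backdoor paths. Count: 2.

2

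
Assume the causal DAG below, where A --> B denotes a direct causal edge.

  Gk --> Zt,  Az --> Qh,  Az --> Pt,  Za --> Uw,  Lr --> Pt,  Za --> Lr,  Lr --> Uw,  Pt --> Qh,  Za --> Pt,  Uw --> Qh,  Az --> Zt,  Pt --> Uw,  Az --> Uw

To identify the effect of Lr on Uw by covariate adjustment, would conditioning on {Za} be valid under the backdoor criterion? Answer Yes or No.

Backdoor paths from Lr to Uw (paths whose first edge points into Lr):
  P1: Lr <- Za -> Pt <- Az -> Uw
  P2: Lr <- Za -> Pt <- Az -> Qh <- Uw
  P3: Lr <- Za -> Pt -> Uw
  P4: Lr <- Za -> Pt -> Qh <- Az -> Uw
  P5: Lr <- Za -> Pt -> Qh <- Uw
  P6: Lr <- Za -> Uw
Condition 1 (no descendant of Lr in the set): holds — descendants of Lr are {Pt, Qh, Uw}; none are in {Za}.
Condition 2 (every backdoor path blocked by {Za}):
  P1: blocked at fork node Za ∈ conditioning set.
  P2: blocked at fork node Za ∈ conditioning set.
  P3: blocked at fork node Za ∈ conditioning set.
  P4: blocked at fork node Za ∈ conditioning set.
  P5: blocked at fork node Za ∈ conditioning set.
  P6: blocked at fork node Za ∈ conditioning set.
{Za} satisfies the backdoor criterion.

Yes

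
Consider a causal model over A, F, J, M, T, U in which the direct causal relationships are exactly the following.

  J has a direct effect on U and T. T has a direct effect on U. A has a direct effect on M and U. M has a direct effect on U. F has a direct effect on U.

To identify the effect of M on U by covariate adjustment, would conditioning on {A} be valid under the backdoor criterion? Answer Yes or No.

Backdoor paths from M to U (paths whose first edge points into M):
  P1: M <- A -> U
Condition 1 (no descendant of M in the set): holds — descendants of M are {U}; none are in {A}.
Condition 2 (every backdoor path blocked by {A}):
  P1: blocked at fork node A ∈ conditioning set.
{A} satisfies the backdoor criterion.

Yes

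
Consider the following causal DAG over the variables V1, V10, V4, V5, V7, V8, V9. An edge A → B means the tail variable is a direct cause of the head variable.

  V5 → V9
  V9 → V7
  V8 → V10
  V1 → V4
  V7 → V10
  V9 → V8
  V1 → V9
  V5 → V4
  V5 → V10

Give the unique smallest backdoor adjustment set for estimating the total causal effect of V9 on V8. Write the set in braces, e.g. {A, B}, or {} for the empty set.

Variables eligible for adjustment (non-descendants of V9, excluding V9 and V8): {V1, V4, V5}.
Backdoor paths from V9 to V8:
  P1: V9 <- V5 -> V10 <- V8
  P2: V9 <- V1 -> V4 <- V5 -> V10 <- V8
Each backdoor path contains an unconditioned collider, so every path is already blocked with the empty conditioning set:
  P1: blocked at collider V10 (neither it nor any descendant is in the conditioning set).
  P2: blocked at collider V4 (neither it nor any descendant is in the conditioning set).
The empty set is therefore the unique smallest valid set.

{}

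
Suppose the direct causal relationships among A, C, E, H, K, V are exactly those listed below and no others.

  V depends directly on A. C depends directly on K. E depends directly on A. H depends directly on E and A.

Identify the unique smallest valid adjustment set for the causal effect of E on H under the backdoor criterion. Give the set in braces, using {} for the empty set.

Variables eligible for adjustment (non-descendants of E, excluding E and H): {A, C, K, V}.
Backdoor paths from E to H:
  P1: E <- A -> H
The empty set is not sufficient: P1 (E <- A -> H) has no collider blocking it and no conditioned non-collider, so it is open.
Try {A}:
  P1: blocked at fork node A ∈ conditioning set.
{A} contains no descendant of E and blocks every backdoor path.
No other singleton works — e.g. {K} leaves P1 open — so {A} is the unique smallest valid adjustment set.

{A}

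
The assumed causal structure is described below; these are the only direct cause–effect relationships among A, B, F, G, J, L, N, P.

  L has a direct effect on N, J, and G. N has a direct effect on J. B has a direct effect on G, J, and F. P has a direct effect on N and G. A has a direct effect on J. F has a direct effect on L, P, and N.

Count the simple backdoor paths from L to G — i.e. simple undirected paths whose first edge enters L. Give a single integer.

6

A backdoor path from L to G is any simple undirected path whose first edge points into L (i.e. leaves L via a parent).
Parents of L: {F}.
Enumerating:
  P1: L <- F <- B -> J <- N <- P -> G
  P2: L <- F <- B -> G
  P3: L <- F -> P -> N -> J <- B -> G
  P4: L <- F -> P -> G
  P5: L <- F -> N <- P -> G
  P6: L <- F -> N -> J <- B -> G
That exhausts the simple backdoor paths. Count: 6.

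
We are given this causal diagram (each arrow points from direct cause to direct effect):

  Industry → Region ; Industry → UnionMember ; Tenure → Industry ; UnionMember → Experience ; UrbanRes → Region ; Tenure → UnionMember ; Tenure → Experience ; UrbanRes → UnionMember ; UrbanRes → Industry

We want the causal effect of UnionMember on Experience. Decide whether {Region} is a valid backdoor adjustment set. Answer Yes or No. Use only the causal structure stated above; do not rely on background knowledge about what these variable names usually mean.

Backdoor paths from UnionMember to Experience (paths whose first edge points into UnionMember):
  P1: UnionMember <- Tenure -> Experience
  P2: UnionMember <- UrbanRes -> Industry <- Tenure -> Experience
  P3: UnionMember <- UrbanRes -> Region <- Industry <- Tenure -> Experience
  P4: UnionMember <- Industry <- Tenure -> Experience
Condition 1 (no descendant of UnionMember in the set): holds — descendants of UnionMember are {Experience}; none are in {Region}.
Condition 2 (every backdoor path blocked by {Region}):
  P1: open — no interior node is in the conditioning set.
  P2: open — collider(s) Industry are conditioned on (or have a conditioned descendant) and no non-collider on the path is in the set.
  P3: open — collider(s) Region are conditioned on (or have a conditioned descendant) and no non-collider on the path is in the set.
  P4: open — no interior node is in the conditioning set.
{Region} does not satisfy the backdoor criterion.

No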